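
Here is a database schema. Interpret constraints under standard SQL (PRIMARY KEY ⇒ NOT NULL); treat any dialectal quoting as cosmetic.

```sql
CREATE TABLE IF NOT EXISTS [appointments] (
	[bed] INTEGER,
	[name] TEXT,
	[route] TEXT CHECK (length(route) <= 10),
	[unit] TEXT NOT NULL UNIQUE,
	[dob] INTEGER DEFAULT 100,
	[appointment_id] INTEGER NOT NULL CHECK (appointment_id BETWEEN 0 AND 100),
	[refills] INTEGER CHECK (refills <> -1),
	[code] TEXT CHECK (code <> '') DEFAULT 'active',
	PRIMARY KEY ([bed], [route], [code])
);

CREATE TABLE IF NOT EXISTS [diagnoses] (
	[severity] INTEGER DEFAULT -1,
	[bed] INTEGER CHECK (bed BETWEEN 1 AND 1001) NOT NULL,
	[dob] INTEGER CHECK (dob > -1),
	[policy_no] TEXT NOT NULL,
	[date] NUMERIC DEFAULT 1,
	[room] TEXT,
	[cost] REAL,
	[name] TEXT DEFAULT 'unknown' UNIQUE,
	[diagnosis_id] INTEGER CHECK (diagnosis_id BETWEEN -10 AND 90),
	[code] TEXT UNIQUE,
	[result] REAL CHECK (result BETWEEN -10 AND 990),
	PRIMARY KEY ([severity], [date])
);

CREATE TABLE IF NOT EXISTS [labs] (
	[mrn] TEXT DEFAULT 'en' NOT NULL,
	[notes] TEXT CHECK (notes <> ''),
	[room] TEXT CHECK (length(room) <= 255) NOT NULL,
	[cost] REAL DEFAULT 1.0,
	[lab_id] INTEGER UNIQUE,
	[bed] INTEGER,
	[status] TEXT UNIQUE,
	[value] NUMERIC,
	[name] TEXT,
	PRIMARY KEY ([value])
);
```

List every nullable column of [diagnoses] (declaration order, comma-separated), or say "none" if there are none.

dob, room, cost, name, diagnosis_id, code, result

- severity: part of the PRIMARY KEY, which implies NOT NULL → not nullable.
- bed: declared NOT NULL → not nullable.
- dob: CHECK does not forbid NULL (a CHECK constraint passes when its expression is NULL) → nullable.
- policy_no: declared NOT NULL → not nullable.
- date: part of the PRIMARY KEY, which implies NOT NULL → not nullable.
- room: no NOT NULL constraint applies → nullable.
- cost: no NOT NULL constraint applies → nullable.
- name: UNIQUE does not imply NOT NULL → nullable.
- diagnosis_id: CHECK does not forbid NULL (a CHECK constraint passes when its expression is NULL) → nullable.
- code: UNIQUE does not imply NOT NULL → nullable.
- result: CHECK does not forbid NULL (a CHECK constraint passes when its expression is NULL) → nullable.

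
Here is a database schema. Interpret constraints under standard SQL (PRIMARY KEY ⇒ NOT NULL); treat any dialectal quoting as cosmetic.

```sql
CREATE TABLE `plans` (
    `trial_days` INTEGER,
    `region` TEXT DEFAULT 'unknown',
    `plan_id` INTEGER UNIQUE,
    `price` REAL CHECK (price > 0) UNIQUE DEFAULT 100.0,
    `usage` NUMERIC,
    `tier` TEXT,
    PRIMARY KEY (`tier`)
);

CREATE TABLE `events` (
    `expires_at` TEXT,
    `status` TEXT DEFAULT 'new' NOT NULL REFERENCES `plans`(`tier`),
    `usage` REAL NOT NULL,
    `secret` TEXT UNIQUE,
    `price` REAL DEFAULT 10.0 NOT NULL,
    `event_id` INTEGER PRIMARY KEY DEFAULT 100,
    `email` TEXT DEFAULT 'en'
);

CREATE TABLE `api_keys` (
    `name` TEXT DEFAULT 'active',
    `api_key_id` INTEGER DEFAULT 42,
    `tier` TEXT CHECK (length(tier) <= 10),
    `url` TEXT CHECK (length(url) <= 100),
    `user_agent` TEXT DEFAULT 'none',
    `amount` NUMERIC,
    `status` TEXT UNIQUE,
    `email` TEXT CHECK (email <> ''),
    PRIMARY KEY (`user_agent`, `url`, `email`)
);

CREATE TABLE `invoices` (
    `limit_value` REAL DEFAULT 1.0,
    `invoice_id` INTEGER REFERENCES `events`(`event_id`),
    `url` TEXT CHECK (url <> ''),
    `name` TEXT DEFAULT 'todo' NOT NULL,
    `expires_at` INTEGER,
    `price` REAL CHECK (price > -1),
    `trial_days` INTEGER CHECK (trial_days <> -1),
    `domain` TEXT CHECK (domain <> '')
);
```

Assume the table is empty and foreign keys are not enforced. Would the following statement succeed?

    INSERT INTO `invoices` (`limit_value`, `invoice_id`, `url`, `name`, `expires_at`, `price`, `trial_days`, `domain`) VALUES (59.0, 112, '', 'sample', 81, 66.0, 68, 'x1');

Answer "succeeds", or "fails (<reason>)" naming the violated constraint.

fails (CHECK on url)

The value '' for url violates CHECK (url <> '').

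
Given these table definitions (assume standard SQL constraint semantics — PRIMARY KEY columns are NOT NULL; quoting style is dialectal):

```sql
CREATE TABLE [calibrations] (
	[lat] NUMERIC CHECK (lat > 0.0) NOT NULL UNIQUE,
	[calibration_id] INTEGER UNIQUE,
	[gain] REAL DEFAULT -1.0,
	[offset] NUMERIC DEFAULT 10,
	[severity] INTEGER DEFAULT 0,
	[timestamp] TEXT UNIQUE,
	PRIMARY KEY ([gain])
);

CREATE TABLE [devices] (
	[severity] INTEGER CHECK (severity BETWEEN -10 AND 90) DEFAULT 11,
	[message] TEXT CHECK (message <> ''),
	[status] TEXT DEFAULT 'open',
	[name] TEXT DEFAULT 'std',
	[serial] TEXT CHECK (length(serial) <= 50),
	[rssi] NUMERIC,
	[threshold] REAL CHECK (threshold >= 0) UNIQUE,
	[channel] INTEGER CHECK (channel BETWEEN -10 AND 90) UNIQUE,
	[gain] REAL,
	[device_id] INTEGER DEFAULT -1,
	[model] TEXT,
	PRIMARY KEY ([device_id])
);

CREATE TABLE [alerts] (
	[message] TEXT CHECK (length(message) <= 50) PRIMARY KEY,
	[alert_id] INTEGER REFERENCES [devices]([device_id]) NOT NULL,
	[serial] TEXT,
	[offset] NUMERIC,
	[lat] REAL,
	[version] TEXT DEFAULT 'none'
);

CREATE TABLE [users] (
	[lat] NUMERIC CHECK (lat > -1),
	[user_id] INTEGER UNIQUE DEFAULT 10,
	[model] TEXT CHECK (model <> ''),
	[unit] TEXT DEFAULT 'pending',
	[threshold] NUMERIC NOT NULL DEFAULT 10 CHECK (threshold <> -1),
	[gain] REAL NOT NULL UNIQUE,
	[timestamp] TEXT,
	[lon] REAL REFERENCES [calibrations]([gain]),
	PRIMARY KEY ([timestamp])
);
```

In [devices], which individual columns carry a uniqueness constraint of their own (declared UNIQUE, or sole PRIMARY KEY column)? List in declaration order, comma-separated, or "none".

threshold, channel, device_id

- severity: no UNIQUE or single-column PK constraint.
- message: no UNIQUE or single-column PK constraint.
- status: no UNIQUE or single-column PK constraint.
- name: no UNIQUE or single-column PK constraint.
- serial: no UNIQUE or single-column PK constraint.
- rssi: no UNIQUE or single-column PK constraint.
- threshold: declared UNIQUE → unique.
- channel: declared UNIQUE → unique.
- gain: no UNIQUE or single-column PK constraint.
- device_id: single-column PRIMARY KEY → unique.
- model: no UNIQUE or single-column PK constraint.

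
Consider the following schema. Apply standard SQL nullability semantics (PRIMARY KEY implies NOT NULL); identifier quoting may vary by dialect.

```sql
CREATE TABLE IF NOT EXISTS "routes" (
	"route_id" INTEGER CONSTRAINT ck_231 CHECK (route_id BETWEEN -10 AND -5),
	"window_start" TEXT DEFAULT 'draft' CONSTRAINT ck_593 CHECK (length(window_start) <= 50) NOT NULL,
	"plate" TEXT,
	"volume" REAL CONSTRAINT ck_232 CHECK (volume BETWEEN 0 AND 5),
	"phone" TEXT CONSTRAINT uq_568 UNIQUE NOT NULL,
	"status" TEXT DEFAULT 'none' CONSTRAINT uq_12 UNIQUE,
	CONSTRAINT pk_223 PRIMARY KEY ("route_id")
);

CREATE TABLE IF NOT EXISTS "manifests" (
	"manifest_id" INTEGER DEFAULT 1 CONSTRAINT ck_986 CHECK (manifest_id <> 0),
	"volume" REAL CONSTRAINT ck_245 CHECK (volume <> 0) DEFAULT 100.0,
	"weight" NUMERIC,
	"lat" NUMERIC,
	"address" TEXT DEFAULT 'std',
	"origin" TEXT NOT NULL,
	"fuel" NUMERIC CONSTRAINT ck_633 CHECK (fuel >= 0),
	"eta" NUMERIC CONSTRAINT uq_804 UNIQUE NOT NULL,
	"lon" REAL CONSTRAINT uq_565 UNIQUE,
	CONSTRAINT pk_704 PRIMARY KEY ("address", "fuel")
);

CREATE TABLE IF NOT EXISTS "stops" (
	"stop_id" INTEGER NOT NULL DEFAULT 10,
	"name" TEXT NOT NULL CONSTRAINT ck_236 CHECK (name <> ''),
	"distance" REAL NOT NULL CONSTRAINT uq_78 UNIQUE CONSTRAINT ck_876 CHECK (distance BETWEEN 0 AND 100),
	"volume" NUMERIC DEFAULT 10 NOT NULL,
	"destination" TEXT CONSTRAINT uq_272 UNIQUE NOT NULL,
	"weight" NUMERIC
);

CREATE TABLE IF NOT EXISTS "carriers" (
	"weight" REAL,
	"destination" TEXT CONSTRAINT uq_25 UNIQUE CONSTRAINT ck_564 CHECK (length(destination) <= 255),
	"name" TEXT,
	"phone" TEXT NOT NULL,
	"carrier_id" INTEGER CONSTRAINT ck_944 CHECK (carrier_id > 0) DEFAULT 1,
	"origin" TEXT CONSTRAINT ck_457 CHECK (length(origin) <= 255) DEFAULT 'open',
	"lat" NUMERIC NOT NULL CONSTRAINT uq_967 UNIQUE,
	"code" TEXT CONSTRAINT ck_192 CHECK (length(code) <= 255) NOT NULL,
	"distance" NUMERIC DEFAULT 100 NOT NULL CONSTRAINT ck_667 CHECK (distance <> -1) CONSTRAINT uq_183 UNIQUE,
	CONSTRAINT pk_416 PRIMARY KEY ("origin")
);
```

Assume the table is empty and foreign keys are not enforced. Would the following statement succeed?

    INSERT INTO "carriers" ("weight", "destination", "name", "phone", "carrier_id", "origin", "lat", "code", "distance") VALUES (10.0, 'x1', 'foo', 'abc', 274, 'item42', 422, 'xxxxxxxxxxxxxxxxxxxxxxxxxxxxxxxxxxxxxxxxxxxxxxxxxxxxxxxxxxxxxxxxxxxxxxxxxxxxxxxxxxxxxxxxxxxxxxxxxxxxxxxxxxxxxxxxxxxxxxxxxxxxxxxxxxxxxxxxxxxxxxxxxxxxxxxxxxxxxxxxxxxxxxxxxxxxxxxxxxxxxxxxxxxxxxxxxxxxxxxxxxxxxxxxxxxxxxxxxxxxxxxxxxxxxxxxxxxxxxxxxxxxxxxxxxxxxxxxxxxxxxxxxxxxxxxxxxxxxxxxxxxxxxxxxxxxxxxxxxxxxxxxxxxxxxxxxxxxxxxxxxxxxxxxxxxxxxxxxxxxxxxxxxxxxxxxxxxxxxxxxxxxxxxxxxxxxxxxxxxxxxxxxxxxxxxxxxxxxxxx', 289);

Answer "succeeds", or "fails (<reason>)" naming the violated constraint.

The value 'xxxxxxxxxxxxxxxxxxxxxxxxxxxxxxxxxxxxxxxxxxxxxxxxxxxxxxxxxxxxxxxxxxxxxxxxxxxxxxxxxxxxxxxxxxxxxxxxxxxxxxxxxxxxxxxxxxxxxxxxxxxxxxxxxxxxxxxxxxxxxxxxxxxxxxxxxxxxxxxxxxxxxxxxxxxxxxxxxxxxxxxxxxxxxxxxxxxxxxxxxxxxxxxxxxxxxxxxxxxxxxxxxxxxxxxxxxxxxxxxxxxxxxxxxxxxxxxxxxxxxxxxxxxxxxxxxxxxxxxxxxxxxxxxxxxxxxxxxxxxxxxxxxxxxxxxxxxxxxxxxxxxxxxxxxxxxxxxxxxxxxxxxxxxxxxxxxxxxxxxxxxxxxxxxxxxxxxxxxxxxxxxxxxxxxxxxxxxxxxx' for code violates CHECK (length(code) <= 255).

fails (CHECK on code)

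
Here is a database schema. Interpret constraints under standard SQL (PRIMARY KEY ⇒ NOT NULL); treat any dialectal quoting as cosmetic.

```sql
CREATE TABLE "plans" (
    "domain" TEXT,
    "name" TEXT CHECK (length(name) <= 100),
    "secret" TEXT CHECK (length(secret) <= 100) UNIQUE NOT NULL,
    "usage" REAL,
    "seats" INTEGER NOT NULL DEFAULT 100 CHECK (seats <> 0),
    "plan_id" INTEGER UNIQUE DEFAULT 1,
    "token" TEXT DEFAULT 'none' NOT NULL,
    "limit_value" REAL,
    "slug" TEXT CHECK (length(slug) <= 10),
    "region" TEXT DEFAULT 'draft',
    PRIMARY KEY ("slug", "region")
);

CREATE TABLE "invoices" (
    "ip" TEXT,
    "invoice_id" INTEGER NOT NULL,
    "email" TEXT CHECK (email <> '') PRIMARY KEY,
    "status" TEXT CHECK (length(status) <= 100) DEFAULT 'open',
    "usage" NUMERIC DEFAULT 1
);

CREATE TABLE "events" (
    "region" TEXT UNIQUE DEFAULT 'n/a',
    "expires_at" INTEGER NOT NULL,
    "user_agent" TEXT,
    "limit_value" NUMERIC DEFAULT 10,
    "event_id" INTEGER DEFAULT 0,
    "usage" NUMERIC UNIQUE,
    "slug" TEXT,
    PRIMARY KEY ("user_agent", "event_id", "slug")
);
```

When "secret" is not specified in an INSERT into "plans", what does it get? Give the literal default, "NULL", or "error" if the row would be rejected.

error

secret has no DEFAULT clause.
Omitting it would insert NULL, but it is declared NOT NULL, so the INSERT fails.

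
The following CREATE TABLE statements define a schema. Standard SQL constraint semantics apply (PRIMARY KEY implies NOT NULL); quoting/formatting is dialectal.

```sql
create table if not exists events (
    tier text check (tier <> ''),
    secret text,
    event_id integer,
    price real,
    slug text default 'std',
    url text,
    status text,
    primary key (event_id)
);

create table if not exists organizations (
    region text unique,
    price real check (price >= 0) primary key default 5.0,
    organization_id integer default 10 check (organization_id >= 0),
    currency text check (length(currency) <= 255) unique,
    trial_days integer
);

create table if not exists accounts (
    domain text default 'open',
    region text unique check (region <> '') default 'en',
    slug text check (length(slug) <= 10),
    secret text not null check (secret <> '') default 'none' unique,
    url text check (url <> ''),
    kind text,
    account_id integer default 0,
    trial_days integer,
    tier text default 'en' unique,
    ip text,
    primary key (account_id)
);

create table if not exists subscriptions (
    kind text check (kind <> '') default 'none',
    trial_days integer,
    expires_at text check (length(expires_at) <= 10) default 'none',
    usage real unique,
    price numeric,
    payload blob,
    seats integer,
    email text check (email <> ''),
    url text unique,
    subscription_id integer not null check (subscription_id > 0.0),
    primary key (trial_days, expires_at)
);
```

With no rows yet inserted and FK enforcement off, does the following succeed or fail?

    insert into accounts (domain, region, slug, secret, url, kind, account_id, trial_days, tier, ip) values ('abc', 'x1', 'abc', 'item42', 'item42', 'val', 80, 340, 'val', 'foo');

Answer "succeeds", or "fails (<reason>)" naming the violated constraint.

succeeds

NOT NULL columns: account_id is supplied; secret is supplied.
CHECK constraints: 'x1' satisfies (region <> ''); 'abc' satisfies (length(slug) <= 10); 'item42' satisfies (secret <> ''); 'item42' satisfies (url <> '').
No constraint is violated.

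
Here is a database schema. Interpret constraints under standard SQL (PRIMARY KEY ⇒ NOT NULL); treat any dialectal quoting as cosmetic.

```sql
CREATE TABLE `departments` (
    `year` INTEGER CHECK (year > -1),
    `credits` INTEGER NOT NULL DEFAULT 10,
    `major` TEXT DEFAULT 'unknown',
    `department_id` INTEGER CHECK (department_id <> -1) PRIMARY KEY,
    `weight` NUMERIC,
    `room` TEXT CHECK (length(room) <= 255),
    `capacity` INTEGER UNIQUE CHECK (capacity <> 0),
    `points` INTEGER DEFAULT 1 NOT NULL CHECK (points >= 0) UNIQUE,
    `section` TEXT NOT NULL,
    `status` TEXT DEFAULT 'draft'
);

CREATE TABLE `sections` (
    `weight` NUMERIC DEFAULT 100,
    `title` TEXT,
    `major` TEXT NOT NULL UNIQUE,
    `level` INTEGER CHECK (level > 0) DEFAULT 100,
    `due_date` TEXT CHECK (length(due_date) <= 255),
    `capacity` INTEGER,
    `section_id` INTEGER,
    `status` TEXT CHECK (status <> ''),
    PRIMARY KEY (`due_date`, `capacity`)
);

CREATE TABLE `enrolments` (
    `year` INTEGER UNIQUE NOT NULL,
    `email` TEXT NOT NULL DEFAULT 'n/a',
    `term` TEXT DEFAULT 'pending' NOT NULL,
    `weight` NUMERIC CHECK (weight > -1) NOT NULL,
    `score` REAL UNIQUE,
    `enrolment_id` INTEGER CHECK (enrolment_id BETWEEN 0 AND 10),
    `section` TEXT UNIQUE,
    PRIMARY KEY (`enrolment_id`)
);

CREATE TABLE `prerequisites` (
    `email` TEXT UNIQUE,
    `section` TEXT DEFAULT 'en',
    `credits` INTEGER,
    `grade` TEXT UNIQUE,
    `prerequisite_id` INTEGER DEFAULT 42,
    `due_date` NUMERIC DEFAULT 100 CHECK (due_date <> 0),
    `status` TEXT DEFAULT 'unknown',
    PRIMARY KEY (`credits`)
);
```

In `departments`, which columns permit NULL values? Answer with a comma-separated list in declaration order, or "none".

- year: CHECK does not forbid NULL (a CHECK constraint passes when its expression is NULL) → nullable.
- credits: declared NOT NULL → not nullable.
- major: DEFAULT only fills an omitted column; an explicit NULL is still allowed → nullable.
- department_id: part of the PRIMARY KEY, which implies NOT NULL → not nullable.
- weight: no NOT NULL constraint applies → nullable.
- room: CHECK does not forbid NULL (a CHECK constraint passes when its expression is NULL) → nullable.
- capacity: CHECK does not forbid NULL (a CHECK constraint passes when its expression is NULL) → nullable.
- points: declared NOT NULL → not nullable.
- section: declared NOT NULL → not nullable.
- status: DEFAULT only fills an omitted column; an explicit NULL is still allowed → nullable.

year, major, weight, room, capacity, status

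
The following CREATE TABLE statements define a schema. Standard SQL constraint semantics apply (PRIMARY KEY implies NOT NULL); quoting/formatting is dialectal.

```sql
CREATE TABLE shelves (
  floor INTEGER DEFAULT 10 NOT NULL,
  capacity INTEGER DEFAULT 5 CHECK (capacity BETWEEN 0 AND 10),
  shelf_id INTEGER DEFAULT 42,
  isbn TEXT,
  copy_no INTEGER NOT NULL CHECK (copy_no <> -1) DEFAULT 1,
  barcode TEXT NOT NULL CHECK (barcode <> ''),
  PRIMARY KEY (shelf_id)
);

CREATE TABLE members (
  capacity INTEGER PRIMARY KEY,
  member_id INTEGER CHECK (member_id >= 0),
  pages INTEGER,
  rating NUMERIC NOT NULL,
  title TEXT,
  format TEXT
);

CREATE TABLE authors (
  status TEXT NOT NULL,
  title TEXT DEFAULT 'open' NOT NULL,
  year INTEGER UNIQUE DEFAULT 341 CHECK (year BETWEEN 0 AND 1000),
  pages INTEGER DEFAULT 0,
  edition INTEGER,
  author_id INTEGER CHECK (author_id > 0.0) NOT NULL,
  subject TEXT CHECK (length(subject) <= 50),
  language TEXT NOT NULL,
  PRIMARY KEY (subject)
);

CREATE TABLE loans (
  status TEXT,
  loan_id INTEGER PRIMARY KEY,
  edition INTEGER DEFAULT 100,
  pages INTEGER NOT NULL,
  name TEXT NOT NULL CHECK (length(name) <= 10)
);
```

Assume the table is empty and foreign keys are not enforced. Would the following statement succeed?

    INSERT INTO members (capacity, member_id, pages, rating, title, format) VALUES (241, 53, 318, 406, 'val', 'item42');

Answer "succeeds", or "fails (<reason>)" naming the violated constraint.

succeeds

NOT NULL columns: capacity is supplied; rating is supplied.
CHECK constraints: 53 satisfies (member_id >= 0).
No constraint is violated.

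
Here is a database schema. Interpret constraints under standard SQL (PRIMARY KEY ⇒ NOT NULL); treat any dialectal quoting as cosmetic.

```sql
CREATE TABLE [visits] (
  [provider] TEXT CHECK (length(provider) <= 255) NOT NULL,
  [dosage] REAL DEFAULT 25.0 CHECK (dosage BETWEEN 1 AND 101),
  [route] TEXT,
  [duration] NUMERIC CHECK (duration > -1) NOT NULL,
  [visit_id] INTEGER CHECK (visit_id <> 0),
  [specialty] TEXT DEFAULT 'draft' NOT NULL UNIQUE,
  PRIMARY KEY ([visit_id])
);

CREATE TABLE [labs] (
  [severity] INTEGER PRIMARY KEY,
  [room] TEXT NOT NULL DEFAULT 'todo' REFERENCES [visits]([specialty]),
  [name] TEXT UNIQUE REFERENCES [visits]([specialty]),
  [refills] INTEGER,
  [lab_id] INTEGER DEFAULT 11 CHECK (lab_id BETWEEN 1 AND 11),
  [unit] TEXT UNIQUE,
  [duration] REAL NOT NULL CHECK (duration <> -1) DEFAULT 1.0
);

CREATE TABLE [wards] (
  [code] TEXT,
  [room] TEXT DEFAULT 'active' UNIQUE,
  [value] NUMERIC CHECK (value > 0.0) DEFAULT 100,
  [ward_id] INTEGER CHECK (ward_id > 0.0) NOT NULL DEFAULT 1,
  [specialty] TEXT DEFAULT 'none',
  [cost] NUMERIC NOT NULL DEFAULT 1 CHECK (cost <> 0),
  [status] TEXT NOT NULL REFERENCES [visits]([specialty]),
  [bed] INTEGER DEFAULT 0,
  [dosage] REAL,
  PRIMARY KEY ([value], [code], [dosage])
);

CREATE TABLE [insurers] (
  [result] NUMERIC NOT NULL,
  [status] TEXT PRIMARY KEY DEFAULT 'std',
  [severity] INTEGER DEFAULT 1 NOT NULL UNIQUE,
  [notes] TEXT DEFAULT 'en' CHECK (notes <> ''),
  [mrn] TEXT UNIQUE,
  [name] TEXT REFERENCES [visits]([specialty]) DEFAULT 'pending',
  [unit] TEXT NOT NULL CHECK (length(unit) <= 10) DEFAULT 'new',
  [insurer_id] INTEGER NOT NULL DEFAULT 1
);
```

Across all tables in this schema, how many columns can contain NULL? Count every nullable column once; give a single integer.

visits: 2 nullable (dosage, route — PK (visit_id) and explicit NOT NULL columns excluded).
labs: 4 nullable (name, refills, lab_id, unit — PK (severity) and explicit NOT NULL columns excluded).
wards: 3 nullable (room, specialty, bed — PK (value, code, dosage) and explicit NOT NULL columns excluded).
insurers: 3 nullable (notes, mrn, name — PK (status) and explicit NOT NULL columns excluded).
Total: 2 + 4 + 3 + 3 = 12.

12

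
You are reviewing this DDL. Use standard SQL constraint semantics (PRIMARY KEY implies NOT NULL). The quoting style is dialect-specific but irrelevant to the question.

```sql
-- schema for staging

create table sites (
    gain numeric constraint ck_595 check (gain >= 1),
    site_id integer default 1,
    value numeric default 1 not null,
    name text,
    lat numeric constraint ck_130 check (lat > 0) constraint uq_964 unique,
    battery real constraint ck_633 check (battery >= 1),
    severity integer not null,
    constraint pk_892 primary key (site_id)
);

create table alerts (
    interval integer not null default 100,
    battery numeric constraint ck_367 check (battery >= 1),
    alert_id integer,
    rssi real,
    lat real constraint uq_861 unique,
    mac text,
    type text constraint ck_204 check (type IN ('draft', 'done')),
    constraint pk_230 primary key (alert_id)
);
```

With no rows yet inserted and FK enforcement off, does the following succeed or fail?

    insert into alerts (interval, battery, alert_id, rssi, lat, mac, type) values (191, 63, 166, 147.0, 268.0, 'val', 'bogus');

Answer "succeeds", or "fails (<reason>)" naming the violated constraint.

The value 'bogus' for type violates CHECK (type IN ('draft', 'done')).

fails (CHECK on type)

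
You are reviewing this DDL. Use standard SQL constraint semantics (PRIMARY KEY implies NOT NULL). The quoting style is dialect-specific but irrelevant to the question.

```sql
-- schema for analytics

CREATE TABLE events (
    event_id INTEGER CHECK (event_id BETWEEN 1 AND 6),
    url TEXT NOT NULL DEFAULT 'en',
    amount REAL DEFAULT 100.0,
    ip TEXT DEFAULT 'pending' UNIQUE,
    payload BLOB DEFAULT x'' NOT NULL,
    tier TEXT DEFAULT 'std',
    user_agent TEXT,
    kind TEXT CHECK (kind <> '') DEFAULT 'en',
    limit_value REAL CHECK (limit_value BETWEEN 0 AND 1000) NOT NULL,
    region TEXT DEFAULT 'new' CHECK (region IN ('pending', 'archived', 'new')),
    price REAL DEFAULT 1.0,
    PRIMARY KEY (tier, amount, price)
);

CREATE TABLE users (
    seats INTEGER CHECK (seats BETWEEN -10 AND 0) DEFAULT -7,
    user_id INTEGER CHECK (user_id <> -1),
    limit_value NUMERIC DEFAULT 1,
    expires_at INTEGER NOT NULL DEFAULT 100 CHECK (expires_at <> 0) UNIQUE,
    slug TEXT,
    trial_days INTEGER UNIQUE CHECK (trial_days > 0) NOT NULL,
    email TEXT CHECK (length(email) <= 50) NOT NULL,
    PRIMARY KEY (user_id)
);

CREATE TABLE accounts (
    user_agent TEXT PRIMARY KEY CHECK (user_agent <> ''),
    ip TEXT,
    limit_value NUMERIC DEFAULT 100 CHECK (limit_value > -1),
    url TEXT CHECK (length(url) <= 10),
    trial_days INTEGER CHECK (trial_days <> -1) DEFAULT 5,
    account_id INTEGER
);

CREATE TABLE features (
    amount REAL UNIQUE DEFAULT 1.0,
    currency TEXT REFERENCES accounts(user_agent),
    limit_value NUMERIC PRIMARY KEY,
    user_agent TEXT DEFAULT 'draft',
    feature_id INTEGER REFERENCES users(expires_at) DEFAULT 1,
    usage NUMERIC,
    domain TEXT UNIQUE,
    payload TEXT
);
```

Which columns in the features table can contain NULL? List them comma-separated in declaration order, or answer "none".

amount, currency, user_agent, feature_id, usage, domain, payload

- amount: UNIQUE does not imply NOT NULL → nullable.
- currency: a foreign key column may be NULL unless separately constrained → nullable.
- limit_value: part of the PRIMARY KEY, which implies NOT NULL → not nullable.
- user_agent: DEFAULT only fills an omitted column; an explicit NULL is still allowed → nullable.
- feature_id: a foreign key column may be NULL unless separately constrained → nullable.
- usage: no NOT NULL constraint applies → nullable.
- domain: UNIQUE does not imply NOT NULL → nullable.
- payload: no NOT NULL constraint applies → nullable.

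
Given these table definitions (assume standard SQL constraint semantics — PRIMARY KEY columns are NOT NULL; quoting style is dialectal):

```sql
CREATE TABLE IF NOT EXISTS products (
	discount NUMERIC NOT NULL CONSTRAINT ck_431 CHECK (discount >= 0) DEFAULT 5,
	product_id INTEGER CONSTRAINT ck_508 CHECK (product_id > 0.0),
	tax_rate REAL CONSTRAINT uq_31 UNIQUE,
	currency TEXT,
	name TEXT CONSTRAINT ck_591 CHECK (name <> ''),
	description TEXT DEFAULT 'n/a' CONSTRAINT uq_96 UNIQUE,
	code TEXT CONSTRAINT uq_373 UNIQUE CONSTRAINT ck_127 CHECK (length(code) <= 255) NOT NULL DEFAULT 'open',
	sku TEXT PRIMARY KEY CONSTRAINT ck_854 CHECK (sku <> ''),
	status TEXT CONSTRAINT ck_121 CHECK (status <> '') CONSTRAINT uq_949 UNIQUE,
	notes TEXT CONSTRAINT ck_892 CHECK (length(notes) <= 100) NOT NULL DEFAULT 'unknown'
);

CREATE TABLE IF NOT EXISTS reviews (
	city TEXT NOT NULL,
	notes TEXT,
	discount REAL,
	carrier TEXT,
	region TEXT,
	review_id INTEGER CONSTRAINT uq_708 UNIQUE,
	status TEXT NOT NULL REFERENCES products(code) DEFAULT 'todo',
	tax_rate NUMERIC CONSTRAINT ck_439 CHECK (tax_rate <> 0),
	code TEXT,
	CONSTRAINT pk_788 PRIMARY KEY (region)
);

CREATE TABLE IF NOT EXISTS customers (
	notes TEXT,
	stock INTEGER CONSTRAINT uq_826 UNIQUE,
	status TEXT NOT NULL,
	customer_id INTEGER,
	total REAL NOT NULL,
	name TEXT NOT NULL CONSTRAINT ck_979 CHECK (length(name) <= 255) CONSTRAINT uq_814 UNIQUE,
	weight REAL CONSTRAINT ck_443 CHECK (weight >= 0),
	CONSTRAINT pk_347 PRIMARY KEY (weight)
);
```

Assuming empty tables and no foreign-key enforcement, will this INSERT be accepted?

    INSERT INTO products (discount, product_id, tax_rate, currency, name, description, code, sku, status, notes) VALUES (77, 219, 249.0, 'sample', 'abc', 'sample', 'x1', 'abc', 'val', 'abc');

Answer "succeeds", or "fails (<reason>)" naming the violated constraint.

succeeds

NOT NULL columns: code is supplied; discount is supplied; notes is supplied; sku is supplied.
CHECK constraints: 77 satisfies (discount >= 0); 219 satisfies (product_id > 0.0); 'abc' satisfies (name <> ''); 'x1' satisfies (length(code) <= 255); 'abc' satisfies (sku <> ''); 'val' satisfies (status <> ''); 'abc' satisfies (length(notes) <= 100).
No constraint is violated.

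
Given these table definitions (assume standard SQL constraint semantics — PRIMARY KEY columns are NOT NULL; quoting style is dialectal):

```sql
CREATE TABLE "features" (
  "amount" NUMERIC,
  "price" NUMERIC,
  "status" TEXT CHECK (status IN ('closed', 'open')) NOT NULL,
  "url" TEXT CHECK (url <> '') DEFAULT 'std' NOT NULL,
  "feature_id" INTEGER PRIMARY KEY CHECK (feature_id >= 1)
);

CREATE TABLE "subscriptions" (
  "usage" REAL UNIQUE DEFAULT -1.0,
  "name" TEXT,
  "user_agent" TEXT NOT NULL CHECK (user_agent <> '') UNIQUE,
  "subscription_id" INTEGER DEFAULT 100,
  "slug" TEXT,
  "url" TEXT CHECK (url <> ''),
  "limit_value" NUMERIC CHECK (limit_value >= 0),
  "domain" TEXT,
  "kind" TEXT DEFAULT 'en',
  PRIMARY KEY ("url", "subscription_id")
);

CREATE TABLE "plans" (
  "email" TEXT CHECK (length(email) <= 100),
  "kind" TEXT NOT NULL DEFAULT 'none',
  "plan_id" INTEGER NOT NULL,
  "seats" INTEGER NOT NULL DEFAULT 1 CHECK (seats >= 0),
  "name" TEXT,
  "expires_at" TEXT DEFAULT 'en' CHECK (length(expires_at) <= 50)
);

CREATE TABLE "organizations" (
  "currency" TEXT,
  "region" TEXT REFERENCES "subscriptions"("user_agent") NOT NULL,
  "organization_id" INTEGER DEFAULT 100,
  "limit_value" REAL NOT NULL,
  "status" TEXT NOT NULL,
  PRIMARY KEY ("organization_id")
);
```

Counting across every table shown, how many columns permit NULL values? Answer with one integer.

12

features: 2 nullable (amount, price — PK (feature_id) and explicit NOT NULL columns excluded).
subscriptions: 6 nullable (usage, name, slug, limit_value, domain, kind — PK (url, subscription_id) and explicit NOT NULL columns excluded).
plans: 3 nullable (email, name, expires_at — PK none and explicit NOT NULL columns excluded).
organizations: 1 nullable (currency — PK (organization_id) and explicit NOT NULL columns excluded).
Total: 2 + 6 + 3 + 1 = 12.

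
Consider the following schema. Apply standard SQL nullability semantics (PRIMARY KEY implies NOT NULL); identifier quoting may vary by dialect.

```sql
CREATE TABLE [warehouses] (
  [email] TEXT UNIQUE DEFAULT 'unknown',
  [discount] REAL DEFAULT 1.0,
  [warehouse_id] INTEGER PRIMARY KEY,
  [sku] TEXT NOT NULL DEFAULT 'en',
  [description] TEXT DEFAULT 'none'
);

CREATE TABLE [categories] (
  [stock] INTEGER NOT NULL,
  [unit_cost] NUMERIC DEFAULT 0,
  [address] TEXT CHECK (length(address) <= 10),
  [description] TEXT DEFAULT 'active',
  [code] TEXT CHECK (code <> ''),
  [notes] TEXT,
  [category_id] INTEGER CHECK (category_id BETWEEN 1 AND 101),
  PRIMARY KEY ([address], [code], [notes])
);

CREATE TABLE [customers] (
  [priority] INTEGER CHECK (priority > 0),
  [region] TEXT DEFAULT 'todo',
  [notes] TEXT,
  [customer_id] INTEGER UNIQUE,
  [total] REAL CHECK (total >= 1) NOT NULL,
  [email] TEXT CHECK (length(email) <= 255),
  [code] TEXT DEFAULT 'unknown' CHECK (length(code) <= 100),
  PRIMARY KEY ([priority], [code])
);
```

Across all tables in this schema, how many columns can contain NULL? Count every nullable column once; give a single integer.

10

warehouses: 3 nullable (email, discount, description — PK (warehouse_id) and explicit NOT NULL columns excluded).
categories: 3 nullable (unit_cost, description, category_id — PK (address, code, notes) and explicit NOT NULL columns excluded).
customers: 4 nullable (region, notes, customer_id, email — PK (priority, code) and explicit NOT NULL columns excluded).
Total: 3 + 3 + 4 = 10.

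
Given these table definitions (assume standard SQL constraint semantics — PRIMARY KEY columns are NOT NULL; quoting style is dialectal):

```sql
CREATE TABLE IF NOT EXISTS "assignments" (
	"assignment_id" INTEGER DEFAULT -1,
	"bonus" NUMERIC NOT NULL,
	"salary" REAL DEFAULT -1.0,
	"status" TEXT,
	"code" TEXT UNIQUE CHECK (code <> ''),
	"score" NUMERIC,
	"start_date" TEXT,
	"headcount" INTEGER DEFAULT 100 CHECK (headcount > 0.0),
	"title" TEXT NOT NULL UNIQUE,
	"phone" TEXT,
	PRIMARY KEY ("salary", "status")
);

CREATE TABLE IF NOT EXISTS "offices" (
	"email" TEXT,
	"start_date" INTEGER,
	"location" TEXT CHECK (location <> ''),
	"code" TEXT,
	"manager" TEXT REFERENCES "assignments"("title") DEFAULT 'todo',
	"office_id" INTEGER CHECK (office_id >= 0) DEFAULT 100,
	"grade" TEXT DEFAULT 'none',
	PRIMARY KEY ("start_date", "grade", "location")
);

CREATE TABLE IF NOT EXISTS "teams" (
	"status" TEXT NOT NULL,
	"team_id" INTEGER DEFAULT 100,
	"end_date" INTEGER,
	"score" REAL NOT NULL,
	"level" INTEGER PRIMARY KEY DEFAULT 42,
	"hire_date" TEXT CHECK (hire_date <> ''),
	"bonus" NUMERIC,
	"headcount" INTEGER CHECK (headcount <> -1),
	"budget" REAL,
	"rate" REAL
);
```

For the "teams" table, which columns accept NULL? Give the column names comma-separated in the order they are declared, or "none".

- status: declared NOT NULL → not nullable.
- team_id: DEFAULT only fills an omitted column; an explicit NULL is still allowed → nullable.
- end_date: no NOT NULL constraint applies → nullable.
- score: declared NOT NULL → not nullable.
- level: part of the PRIMARY KEY, which implies NOT NULL → not nullable.
- hire_date: CHECK does not forbid NULL (a CHECK constraint passes when its expression is NULL) → nullable.
- bonus: no NOT NULL constraint applies → nullable.
- headcount: CHECK does not forbid NULL (a CHECK constraint passes when its expression is NULL) → nullable.
- budget: no NOT NULL constraint applies → nullable.
- rate: no NOT NULL constraint applies → nullable.

team_id, end_date, hire_date, bonus, headcount, budget, rate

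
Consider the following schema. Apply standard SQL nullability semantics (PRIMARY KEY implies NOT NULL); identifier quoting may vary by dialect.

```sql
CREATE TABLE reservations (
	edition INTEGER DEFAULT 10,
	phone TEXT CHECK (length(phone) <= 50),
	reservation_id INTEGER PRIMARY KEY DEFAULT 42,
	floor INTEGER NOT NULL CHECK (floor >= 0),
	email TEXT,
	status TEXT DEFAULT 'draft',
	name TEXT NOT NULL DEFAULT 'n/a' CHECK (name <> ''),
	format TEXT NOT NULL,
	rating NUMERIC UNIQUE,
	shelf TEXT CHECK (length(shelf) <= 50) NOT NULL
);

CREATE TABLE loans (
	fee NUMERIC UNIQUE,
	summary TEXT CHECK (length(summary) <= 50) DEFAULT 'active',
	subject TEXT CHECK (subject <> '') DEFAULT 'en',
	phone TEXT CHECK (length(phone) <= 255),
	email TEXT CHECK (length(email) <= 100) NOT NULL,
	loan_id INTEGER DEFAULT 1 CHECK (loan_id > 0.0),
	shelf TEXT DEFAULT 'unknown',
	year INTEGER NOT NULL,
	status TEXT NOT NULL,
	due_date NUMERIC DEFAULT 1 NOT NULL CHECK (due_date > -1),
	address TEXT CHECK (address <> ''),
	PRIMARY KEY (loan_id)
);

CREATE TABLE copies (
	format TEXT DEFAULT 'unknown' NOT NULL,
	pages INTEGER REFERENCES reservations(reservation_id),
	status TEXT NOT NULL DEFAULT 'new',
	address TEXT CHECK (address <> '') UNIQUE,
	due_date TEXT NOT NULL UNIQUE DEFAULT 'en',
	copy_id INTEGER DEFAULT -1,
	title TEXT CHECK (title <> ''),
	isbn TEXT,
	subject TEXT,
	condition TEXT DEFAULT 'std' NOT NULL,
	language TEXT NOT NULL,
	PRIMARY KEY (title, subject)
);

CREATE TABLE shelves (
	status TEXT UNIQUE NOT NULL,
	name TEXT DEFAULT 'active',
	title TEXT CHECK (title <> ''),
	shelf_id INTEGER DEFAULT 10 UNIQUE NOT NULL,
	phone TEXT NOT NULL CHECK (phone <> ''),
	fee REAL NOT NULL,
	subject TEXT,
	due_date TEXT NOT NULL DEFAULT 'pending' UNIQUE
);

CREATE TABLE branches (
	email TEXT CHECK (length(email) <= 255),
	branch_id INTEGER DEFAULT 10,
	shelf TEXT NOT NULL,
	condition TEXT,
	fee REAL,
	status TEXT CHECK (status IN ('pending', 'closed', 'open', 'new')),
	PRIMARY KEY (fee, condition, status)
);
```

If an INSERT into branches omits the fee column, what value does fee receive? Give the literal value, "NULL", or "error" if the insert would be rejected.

error

fee has no DEFAULT clause.
Omitting it would insert NULL, but it is part of the PRIMARY KEY, so the INSERT fails.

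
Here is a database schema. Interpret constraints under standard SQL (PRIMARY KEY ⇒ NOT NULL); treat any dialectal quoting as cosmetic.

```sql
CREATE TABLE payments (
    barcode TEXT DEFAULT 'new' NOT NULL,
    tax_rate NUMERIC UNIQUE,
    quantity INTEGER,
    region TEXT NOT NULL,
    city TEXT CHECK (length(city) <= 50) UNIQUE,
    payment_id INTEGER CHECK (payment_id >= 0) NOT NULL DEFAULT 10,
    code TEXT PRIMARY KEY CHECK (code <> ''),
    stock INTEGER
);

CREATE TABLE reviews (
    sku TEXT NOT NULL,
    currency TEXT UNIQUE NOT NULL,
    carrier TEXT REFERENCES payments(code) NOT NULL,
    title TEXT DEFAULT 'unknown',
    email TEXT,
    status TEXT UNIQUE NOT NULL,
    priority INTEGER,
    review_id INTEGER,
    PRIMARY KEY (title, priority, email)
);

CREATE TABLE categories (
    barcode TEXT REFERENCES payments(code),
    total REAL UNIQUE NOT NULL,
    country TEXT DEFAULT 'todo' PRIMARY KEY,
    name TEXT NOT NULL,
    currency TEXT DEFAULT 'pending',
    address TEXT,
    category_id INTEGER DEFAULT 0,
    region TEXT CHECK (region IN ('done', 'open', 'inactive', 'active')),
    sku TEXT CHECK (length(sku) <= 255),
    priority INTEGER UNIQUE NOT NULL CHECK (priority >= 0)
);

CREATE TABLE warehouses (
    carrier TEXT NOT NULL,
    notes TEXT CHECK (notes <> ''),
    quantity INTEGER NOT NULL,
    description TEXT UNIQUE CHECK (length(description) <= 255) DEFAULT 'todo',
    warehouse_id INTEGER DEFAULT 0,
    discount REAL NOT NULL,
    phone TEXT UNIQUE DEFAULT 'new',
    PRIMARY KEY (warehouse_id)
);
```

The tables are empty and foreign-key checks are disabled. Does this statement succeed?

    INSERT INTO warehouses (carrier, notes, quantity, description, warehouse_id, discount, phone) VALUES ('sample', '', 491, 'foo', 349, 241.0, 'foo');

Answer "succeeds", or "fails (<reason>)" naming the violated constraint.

The value '' for notes violates CHECK (notes <> '').

fails (CHECK on notes)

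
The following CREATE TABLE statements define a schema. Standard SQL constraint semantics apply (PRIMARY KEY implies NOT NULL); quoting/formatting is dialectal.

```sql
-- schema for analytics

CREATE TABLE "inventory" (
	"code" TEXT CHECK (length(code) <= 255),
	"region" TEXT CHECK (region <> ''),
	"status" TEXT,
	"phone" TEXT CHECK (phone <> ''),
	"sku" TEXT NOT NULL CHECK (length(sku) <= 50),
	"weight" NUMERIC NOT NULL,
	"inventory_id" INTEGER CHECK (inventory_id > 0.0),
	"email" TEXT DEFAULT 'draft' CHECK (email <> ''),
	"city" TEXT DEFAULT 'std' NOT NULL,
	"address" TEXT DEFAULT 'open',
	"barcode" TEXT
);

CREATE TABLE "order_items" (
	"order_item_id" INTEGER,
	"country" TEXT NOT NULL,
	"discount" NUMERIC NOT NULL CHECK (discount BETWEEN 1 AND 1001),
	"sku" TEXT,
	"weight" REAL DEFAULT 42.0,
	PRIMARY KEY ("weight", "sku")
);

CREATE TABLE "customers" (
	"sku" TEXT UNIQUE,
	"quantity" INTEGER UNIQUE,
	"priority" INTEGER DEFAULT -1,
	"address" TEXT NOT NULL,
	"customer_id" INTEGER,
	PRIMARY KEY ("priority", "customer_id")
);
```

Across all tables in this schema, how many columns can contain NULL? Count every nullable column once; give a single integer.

inventory: 8 nullable (code, region, status, phone, inventory_id, email, address, barcode — PK none and explicit NOT NULL columns excluded).
order_items: 1 nullable (order_item_id — PK (weight, sku) and explicit NOT NULL columns excluded).
customers: 2 nullable (sku, quantity — PK (priority, customer_id) and explicit NOT NULL columns excluded).
Total: 8 + 1 + 2 = 11.

11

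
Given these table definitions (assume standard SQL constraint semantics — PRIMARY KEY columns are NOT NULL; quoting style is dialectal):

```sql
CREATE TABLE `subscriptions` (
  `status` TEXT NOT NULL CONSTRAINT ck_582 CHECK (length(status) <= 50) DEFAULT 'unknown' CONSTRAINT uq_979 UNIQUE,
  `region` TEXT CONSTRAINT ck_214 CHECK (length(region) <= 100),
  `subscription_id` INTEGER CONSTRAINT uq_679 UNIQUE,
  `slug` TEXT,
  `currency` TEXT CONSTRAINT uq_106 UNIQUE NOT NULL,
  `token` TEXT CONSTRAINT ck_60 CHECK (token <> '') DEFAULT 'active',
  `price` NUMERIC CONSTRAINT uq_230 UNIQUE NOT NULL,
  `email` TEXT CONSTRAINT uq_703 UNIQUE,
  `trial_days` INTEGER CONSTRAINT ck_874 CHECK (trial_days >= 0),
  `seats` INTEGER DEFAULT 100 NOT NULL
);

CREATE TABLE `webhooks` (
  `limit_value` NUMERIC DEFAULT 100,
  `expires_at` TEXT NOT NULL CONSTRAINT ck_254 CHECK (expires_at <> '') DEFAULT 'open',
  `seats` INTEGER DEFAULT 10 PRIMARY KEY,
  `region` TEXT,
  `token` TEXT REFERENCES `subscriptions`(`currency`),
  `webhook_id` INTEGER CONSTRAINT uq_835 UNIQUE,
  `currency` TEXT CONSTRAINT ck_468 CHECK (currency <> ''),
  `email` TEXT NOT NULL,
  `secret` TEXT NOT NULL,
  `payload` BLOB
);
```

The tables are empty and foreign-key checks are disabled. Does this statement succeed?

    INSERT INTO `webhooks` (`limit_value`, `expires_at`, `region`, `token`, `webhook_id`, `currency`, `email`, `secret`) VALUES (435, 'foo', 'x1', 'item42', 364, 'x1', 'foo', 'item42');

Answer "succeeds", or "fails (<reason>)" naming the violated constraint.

NOT NULL columns: email is supplied; expires_at is supplied; seats defaults to 10; secret is supplied.
CHECK constraints: 'foo' satisfies (expires_at <> ''); 'x1' satisfies (currency <> '').
No constraint is violated.

succeeds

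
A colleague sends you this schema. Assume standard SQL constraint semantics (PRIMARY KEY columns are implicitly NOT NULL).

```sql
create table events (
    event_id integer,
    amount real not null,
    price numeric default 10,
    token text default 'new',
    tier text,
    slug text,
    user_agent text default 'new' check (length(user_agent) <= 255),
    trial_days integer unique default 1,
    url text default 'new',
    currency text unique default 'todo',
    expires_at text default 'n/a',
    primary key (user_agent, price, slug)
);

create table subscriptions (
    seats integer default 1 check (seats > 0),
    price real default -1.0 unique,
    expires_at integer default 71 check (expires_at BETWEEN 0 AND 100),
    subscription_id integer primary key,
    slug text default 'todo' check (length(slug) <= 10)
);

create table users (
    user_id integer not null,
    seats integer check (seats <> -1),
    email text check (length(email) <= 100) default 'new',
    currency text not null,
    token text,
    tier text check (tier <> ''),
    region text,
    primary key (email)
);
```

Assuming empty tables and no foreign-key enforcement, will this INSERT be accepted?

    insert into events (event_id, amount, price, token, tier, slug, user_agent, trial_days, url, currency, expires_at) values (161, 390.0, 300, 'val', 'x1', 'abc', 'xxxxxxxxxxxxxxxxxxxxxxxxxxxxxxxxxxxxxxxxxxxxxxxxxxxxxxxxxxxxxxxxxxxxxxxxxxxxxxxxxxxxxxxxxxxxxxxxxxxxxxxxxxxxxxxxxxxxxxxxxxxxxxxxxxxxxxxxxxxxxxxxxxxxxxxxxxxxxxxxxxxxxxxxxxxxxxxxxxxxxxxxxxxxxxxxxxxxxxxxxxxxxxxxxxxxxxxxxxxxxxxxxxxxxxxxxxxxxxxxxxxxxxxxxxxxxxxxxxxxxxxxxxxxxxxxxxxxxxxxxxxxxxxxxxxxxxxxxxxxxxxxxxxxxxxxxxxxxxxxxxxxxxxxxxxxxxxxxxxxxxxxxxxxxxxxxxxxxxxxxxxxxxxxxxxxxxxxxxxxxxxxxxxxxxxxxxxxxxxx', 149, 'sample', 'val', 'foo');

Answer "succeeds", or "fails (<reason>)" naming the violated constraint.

The value 'xxxxxxxxxxxxxxxxxxxxxxxxxxxxxxxxxxxxxxxxxxxxxxxxxxxxxxxxxxxxxxxxxxxxxxxxxxxxxxxxxxxxxxxxxxxxxxxxxxxxxxxxxxxxxxxxxxxxxxxxxxxxxxxxxxxxxxxxxxxxxxxxxxxxxxxxxxxxxxxxxxxxxxxxxxxxxxxxxxxxxxxxxxxxxxxxxxxxxxxxxxxxxxxxxxxxxxxxxxxxxxxxxxxxxxxxxxxxxxxxxxxxxxxxxxxxxxxxxxxxxxxxxxxxxxxxxxxxxxxxxxxxxxxxxxxxxxxxxxxxxxxxxxxxxxxxxxxxxxxxxxxxxxxxxxxxxxxxxxxxxxxxxxxxxxxxxxxxxxxxxxxxxxxxxxxxxxxxxxxxxxxxxxxxxxxxxxxxxxxx' for user_agent violates CHECK (length(user_agent) <= 255).

fails (CHECK on user_agent)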